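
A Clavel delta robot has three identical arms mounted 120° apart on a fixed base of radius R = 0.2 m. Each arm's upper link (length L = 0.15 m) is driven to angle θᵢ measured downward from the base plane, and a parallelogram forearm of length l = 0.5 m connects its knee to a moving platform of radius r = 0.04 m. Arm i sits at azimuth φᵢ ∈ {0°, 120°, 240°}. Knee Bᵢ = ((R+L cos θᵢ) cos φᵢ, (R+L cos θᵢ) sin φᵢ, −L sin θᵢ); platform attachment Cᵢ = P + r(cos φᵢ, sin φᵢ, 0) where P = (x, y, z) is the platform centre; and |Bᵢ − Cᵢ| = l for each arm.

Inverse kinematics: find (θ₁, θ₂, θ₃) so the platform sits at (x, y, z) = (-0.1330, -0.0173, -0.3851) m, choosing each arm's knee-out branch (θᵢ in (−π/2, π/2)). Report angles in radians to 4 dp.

θ₁ = 0.6983, θ₂ = -0.1744, θ₃ = -0.3494

φ1=0.0° → target in arm frame (-0.1330, -0.0173)
  e−x'=0.2930;  (l²−L²−(e−x')²−y'²−z²)/2L = -0.0232
  √(A²+B²)=0.4839;  θ1 = -0.9204+1.6187 ≈ 0.6983
arm 2 (φ=120.0°): x'=0.0515, y'=0.1238
  A cos θ + B sin θ = C:  0.1085·cos θ + -0.3851·sin θ = 0.1737
  √(A²+B²)=0.4001;  θ2 = -1.2962+1.1218 ≈ -0.1744
φ3=240.0° → target in arm frame (0.0815, -0.1065)
  e−x'=0.0785;  (l²−L²−(e−x')²−y'²−z²)/2L = 0.2056
  √(A²+B²)=0.3930;  θ3 = -1.3697+1.0202 ≈ -0.3494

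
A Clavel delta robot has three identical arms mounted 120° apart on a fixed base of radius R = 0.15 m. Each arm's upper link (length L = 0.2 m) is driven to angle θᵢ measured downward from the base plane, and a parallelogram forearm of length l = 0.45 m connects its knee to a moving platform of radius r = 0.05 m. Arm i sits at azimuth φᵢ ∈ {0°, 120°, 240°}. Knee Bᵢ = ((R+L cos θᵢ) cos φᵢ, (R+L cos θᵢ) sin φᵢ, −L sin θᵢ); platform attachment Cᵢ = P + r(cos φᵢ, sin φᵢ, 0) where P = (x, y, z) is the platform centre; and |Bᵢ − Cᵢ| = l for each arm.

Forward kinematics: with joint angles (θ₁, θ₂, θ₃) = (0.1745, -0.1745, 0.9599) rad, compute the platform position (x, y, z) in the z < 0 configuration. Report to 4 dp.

(0.0507, 0.1856, -0.3624)

S1 = (0.2970·cos0.0°, 0.2970·sin0.0°, -0.0347) = (0.2970, 0.0000, -0.0347)
φ2=120.0°: virtual centre (-0.1485, 0.2572, 0.0347), radius l
arm 3 at φ=240.0°: (R−r)+L cos θ3 = 0.2147;  S3 = (-0.1074, -0.1860, -0.1638)
subtract pairs → two planes through P
linear system: -0.8909x+0.5144y = 0.0000−0.1389z; -0.8086x+-0.3719y = -0.0164−-0.2582z
det = 0.7473;  x = 0.0113+-0.1086z,  y = 0.0196+-0.4581z
sphere 1 gives Az²+Bz+C=0 with A=1.2217, B=0.1135, C=-0.1193;  B²−4AC=0.5960;  roots -0.3624, 0.2695;  negative root z = -0.3624
x = 0.0507, y = 0.1856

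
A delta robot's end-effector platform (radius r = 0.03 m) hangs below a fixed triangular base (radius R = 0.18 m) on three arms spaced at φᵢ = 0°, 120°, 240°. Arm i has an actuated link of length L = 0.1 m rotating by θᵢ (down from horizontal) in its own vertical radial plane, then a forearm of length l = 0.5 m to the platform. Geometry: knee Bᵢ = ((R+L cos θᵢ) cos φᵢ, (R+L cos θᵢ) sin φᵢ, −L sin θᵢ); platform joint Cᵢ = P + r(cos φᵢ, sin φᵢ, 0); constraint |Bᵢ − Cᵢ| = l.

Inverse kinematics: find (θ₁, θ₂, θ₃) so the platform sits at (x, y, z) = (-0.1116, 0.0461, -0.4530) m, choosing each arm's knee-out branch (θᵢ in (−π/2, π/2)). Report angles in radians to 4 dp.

θ₁ = 0.8726, θ₂ = -0.1746, θ₃ = 0.2617

arm 1 (φ=0.0°): x'=-0.1116, y'=0.0461
  e−x'=0.2616;  (l²−L²−(e−x')²−y'²−z²)/2L = -0.1788
  γ=atan2(-0.4530,0.2616)=-1.0471;  ψ=arccos(-0.3419)=1.9197;  θ1=γ+ψ≈0.8726
arm 2 (φ=120.0°): x'=0.0957, y'=0.0736
  A cos θ + B sin θ = C:  0.0543·cos θ + -0.4530·sin θ = 0.1321
  θ2 = atan2(B,A) + arccos(C/0.4562) = -0.1746
arm 3 (φ=240.0°): x'=0.0159, y'=-0.1197
  A cos θ + B sin θ = C:  0.1341·cos θ + -0.4530·sin θ = 0.0124
  θ3 = atan2(B,A) + arccos(C/0.4724) = 0.2617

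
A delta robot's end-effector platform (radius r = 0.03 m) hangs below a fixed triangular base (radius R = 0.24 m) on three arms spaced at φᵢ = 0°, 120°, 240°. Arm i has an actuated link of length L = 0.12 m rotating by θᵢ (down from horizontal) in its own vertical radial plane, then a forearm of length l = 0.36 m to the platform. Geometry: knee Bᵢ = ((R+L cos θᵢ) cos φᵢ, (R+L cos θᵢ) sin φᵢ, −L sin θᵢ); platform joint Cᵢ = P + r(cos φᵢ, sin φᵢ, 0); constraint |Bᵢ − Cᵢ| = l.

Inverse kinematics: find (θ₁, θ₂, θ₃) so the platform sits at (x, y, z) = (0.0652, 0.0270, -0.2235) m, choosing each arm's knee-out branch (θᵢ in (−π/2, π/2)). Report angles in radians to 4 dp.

arm 1 (φ=0.0°): x'=0.0652, y'=0.0270
  A=0.1448, B=-0.2235, C=(l²−L²−A²−y'²−z²)/(2L)=0.1815
  θ1 = atan2(B,A) + arccos(C/0.2663) = -0.1748
rotate P by −φ2: (-0.0092, -0.0700, -0.2235)
  e−x'=0.2192;  (l²−L²−(e−x')²−y'²−z²)/2L = 0.0512
  θ2 = atan2(B,A) + arccos(C/0.3131) = 0.6113
φ3=240.0° → target in arm frame (-0.0560, 0.0430)
  A=0.2660, B=-0.2235, C=(l²−L²−A²−y'²−z²)/(2L)=-0.0306
  γ=atan2(-0.2235,0.2660)=-0.6988;  ψ=arccos(-0.0881)=1.6590;  θ3=γ+ψ≈0.9602

θ₁ = -0.1748, θ₂ = 0.6113, θ₃ = 0.9602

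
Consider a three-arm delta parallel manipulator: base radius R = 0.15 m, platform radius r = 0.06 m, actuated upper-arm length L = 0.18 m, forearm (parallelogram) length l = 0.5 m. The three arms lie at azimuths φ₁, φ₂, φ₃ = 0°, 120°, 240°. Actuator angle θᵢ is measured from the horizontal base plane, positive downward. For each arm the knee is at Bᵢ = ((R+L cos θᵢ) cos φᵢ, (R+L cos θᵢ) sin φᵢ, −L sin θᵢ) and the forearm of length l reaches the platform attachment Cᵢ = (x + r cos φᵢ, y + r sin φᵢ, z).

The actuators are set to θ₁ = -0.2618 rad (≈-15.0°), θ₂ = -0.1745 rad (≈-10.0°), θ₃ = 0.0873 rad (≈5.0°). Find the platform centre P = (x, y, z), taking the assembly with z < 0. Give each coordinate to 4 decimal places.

centre 1 = (0.2639·cos0.0°, 0.2639·sin0.0°, 0.0466) = (0.2639, 0.0000, 0.0466)
φ2=120.0°: virtual centre (-0.1336, 0.2315, 0.0313), radius l
arm 3 at φ=240.0°: (R−r)+L cos θ3 = 0.2693;  centre 3 = (-0.1347, -0.2332, -0.0157)
subtract pairs → two planes through P
[-0.7950 0.4629 -0.0307]·P = 0.0006;  [-0.7970 -0.4665 -0.1246]·P = 0.0010
det = 0.7398;  x = -0.0010+-0.0973z,  y = -0.0004+-0.1008z
into |P−centre ₁|² = l²: 1.0196z² + -0.0416z + -0.1777 = 0;  Δ = 0.7264;  z = -0.3976 or 0.4383 → z<0 root = -0.3976
x = 0.0377, y = 0.0397

(0.0377, 0.0397, -0.3976)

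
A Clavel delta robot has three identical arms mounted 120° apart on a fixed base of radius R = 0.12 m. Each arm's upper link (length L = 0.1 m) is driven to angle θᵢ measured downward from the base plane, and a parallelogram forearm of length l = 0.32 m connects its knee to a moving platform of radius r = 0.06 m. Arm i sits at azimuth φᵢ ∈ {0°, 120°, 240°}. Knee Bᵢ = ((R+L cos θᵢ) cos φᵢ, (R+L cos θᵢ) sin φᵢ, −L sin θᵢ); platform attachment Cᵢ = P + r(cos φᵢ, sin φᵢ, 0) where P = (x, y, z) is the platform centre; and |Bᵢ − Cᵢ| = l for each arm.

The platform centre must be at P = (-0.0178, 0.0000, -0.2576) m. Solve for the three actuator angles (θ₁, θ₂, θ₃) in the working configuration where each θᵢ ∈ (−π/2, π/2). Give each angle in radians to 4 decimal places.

θ₁ = -0.0872, θ₂ = -0.2615, θ₃ = -0.2615

arm 1 (φ=0.0°): x'=-0.0178, y'=0.0000
  e−x'=0.0778;  (l²−L²−(e−x')²−y'²−z²)/2L = 0.0999
  γ=atan2(-0.2576,0.0778)=-1.2775;  ψ=arccos(0.3714)=1.1903;  θ1=γ+ψ≈-0.0872
rotate P by −φ2: (0.0089, 0.0154, -0.2576)
  A cos θ + B sin θ = C:  0.0511·cos θ + -0.2576·sin θ = 0.1160
  γ=atan2(-0.2576,0.0511)=-1.3750;  ψ=arccos(0.4416)=1.1134;  θ2=γ+ψ≈-0.2615
φ3=240.0° → target in arm frame (0.0089, -0.0154)
  A=0.0511, B=-0.2576, C=(l²−L²−A²−y'²−z²)/(2L)=0.1160
  γ=atan2(-0.2576,0.0511)=-1.3750;  ψ=arccos(0.4416)=1.1134;  θ3=γ+ψ≈-0.2615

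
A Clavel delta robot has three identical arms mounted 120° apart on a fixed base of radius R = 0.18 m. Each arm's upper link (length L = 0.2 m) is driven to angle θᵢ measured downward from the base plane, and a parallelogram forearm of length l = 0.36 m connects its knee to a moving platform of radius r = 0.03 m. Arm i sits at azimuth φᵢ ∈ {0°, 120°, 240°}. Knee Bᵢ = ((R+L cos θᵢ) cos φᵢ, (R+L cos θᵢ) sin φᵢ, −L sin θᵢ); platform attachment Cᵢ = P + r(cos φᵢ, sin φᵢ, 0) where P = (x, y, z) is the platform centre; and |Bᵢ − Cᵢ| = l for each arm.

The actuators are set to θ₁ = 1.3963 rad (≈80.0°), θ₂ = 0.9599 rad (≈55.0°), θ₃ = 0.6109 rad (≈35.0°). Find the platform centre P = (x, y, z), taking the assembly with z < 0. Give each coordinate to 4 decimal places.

(-0.1134, -0.0477, -0.3931)

φ1=0.0°: virtual centre (0.1847, 0.0000, -0.1970), radius l
arm 2 at φ=120.0°: ρ2 = 0.2647;  O2 = (-0.1324, 0.2293, -0.1638)
O3 = (0.3138·cos240.0°, 0.3138·sin240.0°, -0.1147) = (-0.1569, -0.2718, -0.1147)
|O₂|²−|O₁|² = 0.0240;  |O₃|²−|O₁|² = 0.0387
linear system: -0.6342x+0.4585y = 0.0240−0.0663z; -0.6833x+-0.5436y = 0.0387−0.1645z
Cramer: x(z) = -0.0468+0.1694z;  y(z) = -0.0124+0.0897z
quadratic in z: (1.0367)z²+(0.3133)z+(-0.0370)=0, √Δ=0.5017 → z ∈ {-0.3931, 0.0909}; z = -0.3931 (taking z<0)
x = -0.1134, y = -0.0477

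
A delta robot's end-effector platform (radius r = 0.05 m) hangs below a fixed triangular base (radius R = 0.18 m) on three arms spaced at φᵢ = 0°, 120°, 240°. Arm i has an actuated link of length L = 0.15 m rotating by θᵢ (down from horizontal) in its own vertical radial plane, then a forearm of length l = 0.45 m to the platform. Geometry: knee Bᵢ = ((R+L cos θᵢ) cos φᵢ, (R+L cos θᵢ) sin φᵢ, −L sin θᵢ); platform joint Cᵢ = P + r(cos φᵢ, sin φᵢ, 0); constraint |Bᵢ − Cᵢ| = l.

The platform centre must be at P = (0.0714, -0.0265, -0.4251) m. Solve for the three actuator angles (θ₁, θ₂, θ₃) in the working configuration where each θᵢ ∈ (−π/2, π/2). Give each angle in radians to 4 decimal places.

rotate P by −φ1: (0.0714, -0.0265, -0.4251)
  A=0.0586, B=-0.4251, C=(l²−L²−A²−y'²−z²)/(2L)=-0.0162
  √(A²+B²)=0.4291;  θ1 = -1.4338+1.6084 ≈ 0.1746
arm 2 (φ=120.0°): x'=-0.0586, y'=-0.0486
  e−x'=0.1886;  (l²−L²−(e−x')²−y'²−z²)/2L = -0.1289
  γ=atan2(-0.4251,0.1886)=-1.1531;  ψ=arccos(-0.2771)=1.8515;  θ2=γ+ψ≈0.6984
arm 3 (φ=240.0°): x'=-0.0128, y'=0.0751
  e−x'=0.1428;  (l²−L²−(e−x')²−y'²−z²)/2L = -0.0891
  γ=atan2(-0.4251,0.1428)=-1.2468;  ψ=arccos(-0.1987)=1.7708;  θ3=γ+ψ≈0.5240

θ₁ = 0.1746, θ₂ = 0.6984, θ₃ = 0.5240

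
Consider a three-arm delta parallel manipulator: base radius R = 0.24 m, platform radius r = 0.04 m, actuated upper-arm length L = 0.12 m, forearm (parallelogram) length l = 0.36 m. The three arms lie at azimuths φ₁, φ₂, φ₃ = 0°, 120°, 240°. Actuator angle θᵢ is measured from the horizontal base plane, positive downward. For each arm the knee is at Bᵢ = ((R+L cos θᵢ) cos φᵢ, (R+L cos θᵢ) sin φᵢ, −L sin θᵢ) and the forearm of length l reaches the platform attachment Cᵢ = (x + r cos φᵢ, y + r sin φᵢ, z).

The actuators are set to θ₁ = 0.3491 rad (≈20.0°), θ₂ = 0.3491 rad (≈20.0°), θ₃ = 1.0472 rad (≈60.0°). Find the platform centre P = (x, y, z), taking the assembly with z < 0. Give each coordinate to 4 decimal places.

(0.0323, 0.0559, -0.2597)

S1 = (0.3128·cos0.0°, 0.3128·sin0.0°, -0.0410) = (0.3128, 0.0000, -0.0410)
arm 2 at φ=120.0°: e+L cos θ2 = 0.3128;  S2 = (-0.1564, 0.2709, -0.0410)
arm 3 at φ=240.0°: e+L cos θ3 = 0.2600;  S3 = (-0.1300, -0.2252, -0.1039)
eliminate P² terms by subtracting sphere 1 from 2 and 3
plane₁₂: -0.9383x+0.5417y+0.0000z = 0.0000
Cramer: x(z) = 0.0127-0.0755z;  y(z) = 0.0219-0.1308z
quadratic in z: (1.0228)z²+(0.1217)z+(-0.0374)=0, √Δ=0.4095 → z ∈ {-0.2597, 0.1407}; z = -0.2597 (taking z<0)
x = 0.0323, y = 0.0559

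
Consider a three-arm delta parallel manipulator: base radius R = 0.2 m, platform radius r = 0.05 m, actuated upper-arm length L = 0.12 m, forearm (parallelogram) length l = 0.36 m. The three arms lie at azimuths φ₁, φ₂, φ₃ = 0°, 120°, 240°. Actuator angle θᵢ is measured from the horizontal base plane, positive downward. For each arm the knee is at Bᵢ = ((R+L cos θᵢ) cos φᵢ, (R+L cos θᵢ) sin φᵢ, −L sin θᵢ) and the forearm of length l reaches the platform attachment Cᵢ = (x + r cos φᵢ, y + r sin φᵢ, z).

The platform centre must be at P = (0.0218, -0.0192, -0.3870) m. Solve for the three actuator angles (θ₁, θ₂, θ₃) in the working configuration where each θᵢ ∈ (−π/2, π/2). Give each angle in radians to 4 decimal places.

arm 1 (φ=0.0°): x'=0.0218, y'=-0.0192
  A cos θ + B sin θ = C:  0.1282·cos θ + -0.3870·sin θ = -0.2141
  θ1 = atan2(B,A) + arccos(C/0.4077) = 0.8727
arm 2 (φ=120.0°): x'=-0.0275, y'=-0.0093
  A=0.1775, B=-0.3870, C=(l²−L²−A²−y'²−z²)/(2L)=-0.2757
  γ=atan2(-0.3870,0.1775)=-1.1407;  ψ=arccos(-0.6476)=2.2752;  θ2=γ+ψ≈1.1345
rotate P by −φ3: (0.0057, 0.0285, -0.3870)
  A cos θ + B sin θ = C:  0.1443·cos θ + -0.3870·sin θ = -0.2341
  γ=atan2(-0.3870,0.1443)=-1.2140;  ψ=arccos(-0.5669)=2.1735;  θ3=γ+ψ≈0.9596

θ₁ = 0.8727, θ₂ = 1.1345, θ₃ = 0.9596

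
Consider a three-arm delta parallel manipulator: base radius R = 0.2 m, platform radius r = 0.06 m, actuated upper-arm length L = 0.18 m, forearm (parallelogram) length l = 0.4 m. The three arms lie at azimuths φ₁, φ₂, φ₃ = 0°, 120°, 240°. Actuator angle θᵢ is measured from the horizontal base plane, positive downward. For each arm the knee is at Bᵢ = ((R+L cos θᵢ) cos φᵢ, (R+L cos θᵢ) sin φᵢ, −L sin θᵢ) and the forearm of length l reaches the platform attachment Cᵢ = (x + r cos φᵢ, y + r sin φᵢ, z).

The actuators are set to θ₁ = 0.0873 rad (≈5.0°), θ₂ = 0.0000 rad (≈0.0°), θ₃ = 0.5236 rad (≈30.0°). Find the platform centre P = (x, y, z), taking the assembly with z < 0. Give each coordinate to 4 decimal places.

O1 = (0.3193·cos0.0°, 0.3193·sin0.0°, -0.0157) = (0.3193, 0.0000, -0.0157)
φ2=120.0°: virtual centre (-0.1600, 0.2771, 0.0000), radius l
φ3=240.0°: virtual centre (-0.1479, -0.2562, -0.0900), radius l
subtract pairs → two planes through P
linear system: -0.9586x+0.5543y = 0.0002−0.0314z; -0.9345x+-0.5125y = -0.0066−-0.1486z
det = 1.0092;  x = 0.0035+-0.0657z,  y = 0.0064+-0.1702z
quadratic in z: (1.0333)z²+(0.0707)z+(-0.0600)=0, √Δ=0.5029 → z ∈ {-0.2775, 0.2091}; z = -0.2775 (taking z<0)
x = 0.0217, y = 0.0537

(0.0217, 0.0537, -0.2775)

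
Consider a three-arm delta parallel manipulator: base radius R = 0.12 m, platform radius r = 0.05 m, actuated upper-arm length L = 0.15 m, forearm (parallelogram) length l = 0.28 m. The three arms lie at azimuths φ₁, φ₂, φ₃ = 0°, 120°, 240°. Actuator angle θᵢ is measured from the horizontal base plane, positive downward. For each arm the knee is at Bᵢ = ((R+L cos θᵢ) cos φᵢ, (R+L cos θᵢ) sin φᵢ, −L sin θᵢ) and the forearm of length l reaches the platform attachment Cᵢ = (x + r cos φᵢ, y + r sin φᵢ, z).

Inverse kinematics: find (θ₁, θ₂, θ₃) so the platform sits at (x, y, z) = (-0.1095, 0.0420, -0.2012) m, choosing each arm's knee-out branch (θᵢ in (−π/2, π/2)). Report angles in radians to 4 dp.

θ₁ = 0.9600, θ₂ = -0.2621, θ₃ = 0.2618

arm 1 (φ=0.0°): x'=-0.1095, y'=0.0420
  e−x'=0.1795;  (l²−L²−(e−x')²−y'²−z²)/2L = -0.0619
  √(A²+B²)=0.2696;  θ1 = -0.8423+1.8024 ≈ 0.9600
rotate P by −φ2: (0.0911, 0.0738, -0.2012)
  A=-0.0211, B=-0.2012, C=(l²−L²−A²−y'²−z²)/(2L)=0.0317
  √(A²+B²)=0.2023;  θ2 = -1.6754+1.4133 ≈ -0.2621
rotate P by −φ3: (0.0184, -0.1158, -0.2012)
  e−x'=0.0516;  (l²−L²−(e−x')²−y'²−z²)/2L = -0.0022
  θ3 = atan2(B,A) + arccos(C/0.2077) = 0.2618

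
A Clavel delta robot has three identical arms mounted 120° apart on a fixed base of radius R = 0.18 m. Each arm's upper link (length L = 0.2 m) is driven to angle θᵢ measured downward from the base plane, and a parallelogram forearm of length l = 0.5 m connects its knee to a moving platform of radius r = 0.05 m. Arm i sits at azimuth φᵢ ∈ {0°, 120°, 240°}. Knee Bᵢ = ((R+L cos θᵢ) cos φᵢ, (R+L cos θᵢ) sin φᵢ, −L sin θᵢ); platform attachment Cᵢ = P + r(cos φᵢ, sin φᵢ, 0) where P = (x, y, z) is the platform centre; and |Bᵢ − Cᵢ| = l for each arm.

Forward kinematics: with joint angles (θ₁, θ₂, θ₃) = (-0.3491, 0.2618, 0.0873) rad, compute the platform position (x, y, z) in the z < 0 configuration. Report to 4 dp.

S1 = (0.3179·cos0.0°, 0.3179·sin0.0°, 0.0684) = (0.3179, 0.0000, 0.0684)
φ2=120.0°: virtual centre (-0.1616, 0.2799, -0.0518), radius l
S3 = (0.3292·cos240.0°, 0.3292·sin240.0°, -0.0174) = (-0.1646, -0.2851, -0.0174)
|S₂|²−|S₁|² = 0.0014;  |S₃|²−|S₁|² = 0.0029
plane₁₂: -0.9591x+0.5598y+-0.2403z = 0.0014
Cramer: x(z) = -0.0022-0.2145z;  y(z) = -0.0014+0.0619z
sphere 1 gives Az²+Bz+C=0 with A=1.0498, B=0.0003, C=-0.1428;  B²−4AC=0.5997;  roots -0.3690, 0.3687;  negative root z = -0.3690
x = 0.0769, y = -0.0242

(0.0769, -0.0242, -0.3690)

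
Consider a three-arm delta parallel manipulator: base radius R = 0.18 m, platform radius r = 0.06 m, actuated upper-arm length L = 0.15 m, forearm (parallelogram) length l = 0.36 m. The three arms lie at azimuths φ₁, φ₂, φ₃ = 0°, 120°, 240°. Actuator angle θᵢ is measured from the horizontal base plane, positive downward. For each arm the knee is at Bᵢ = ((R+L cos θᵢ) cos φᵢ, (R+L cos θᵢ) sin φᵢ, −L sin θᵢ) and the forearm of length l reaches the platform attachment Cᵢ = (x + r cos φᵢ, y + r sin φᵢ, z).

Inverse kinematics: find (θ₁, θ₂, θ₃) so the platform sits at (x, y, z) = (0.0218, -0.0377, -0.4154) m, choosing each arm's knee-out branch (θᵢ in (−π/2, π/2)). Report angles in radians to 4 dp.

rotate P by −φ1: (0.0218, -0.0377, -0.4154)
  e−x'=0.0982;  (l²−L²−(e−x')²−y'²−z²)/2L = -0.2551
  γ=atan2(-0.4154,0.0982)=-1.3387;  ψ=arccos(-0.5976)=2.2113;  θ1=γ+ψ≈0.8726
arm 2 (φ=120.0°): x'=-0.0435, y'=0.0000
  A cos θ + B sin θ = C:  0.1635·cos θ + -0.4154·sin θ = -0.3074
  √(A²+B²)=0.4464;  θ2 = -1.1957+2.3302 ≈ 1.1344
rotate P by −φ3: (0.0217, 0.0377, -0.4154)
  e−x'=0.0983;  (l²−L²−(e−x')²−y'²−z²)/2L = -0.2551
  γ=atan2(-0.4154,0.0983)=-1.3385;  ψ=arccos(-0.5976)=2.2114;  θ3=γ+ψ≈0.8728

θ₁ = 0.8726, θ₂ = 1.1344, θ₃ = 0.8728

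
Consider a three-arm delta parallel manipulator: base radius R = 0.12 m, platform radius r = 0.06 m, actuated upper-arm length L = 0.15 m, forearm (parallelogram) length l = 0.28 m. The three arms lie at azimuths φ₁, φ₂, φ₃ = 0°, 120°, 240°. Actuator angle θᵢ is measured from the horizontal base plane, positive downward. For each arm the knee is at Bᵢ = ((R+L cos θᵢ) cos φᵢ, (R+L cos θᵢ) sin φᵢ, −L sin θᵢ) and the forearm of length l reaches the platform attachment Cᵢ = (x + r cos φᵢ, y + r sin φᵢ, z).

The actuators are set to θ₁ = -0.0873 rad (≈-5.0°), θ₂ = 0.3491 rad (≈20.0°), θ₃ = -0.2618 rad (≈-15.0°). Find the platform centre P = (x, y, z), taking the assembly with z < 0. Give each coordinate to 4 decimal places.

(0.0127, -0.0470, -0.1806)

φ1=0.0°: virtual centre (0.2094, 0.0000, 0.0131), radius l
φ2=120.0°: virtual centre (-0.1005, 0.1740, -0.0513), radius l
arm 3 at φ=240.0°: ρ3 = 0.2049;  O3 = (-0.1024, -0.1774, 0.0388)
subtract pairs → two planes through P
plane₁₂: -0.6198x+0.3481y+-0.1288z = -0.0010
Cramer: x(z) = 0.0013-0.0636z;  y(z) = -0.0007+0.2568z
quadratic in z: (1.0700)z²+(0.0000)z+(-0.0349)=0, √Δ=0.3865 → z ∈ {-0.1806, 0.1806}; z = -0.1806 (taking z<0)
x = 0.0127, y = -0.0470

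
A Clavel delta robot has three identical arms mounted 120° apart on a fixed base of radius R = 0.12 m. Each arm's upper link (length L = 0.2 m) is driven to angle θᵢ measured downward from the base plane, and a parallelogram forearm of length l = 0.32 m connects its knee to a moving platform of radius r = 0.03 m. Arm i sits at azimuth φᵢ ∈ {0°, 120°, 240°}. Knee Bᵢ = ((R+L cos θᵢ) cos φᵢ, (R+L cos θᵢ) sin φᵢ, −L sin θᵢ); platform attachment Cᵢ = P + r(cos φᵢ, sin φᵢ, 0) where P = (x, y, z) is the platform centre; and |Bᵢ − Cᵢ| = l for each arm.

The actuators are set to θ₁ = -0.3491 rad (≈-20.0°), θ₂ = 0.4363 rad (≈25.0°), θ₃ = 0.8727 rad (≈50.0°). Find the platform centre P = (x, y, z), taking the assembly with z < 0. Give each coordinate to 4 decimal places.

φ1=0.0°: virtual centre (0.2779, 0.0000, 0.0684), radius l
centre 2 = (0.2713·cos120.0°, 0.2713·sin120.0°, -0.0845) = (-0.1356, 0.2349, -0.0845)
φ3=240.0°: virtual centre (-0.1093, -0.1893, -0.1532), radius l
subtract pairs → two planes through P
plane₁₂: -0.8271x+0.4698y+-0.3059z = -0.0012
Cramer: x(z) = 0.0081-0.4787z;  y(z) = 0.0117-0.1917z
into |P−centre ₁|² = l²: 1.2659z² + 0.1170z + -0.0248 = 0;  Δ = 0.1391;  z = -0.1935 or 0.1011 → z<0 root = -0.1935
x = 0.1007, y = 0.0488

(0.1007, 0.0488, -0.1935)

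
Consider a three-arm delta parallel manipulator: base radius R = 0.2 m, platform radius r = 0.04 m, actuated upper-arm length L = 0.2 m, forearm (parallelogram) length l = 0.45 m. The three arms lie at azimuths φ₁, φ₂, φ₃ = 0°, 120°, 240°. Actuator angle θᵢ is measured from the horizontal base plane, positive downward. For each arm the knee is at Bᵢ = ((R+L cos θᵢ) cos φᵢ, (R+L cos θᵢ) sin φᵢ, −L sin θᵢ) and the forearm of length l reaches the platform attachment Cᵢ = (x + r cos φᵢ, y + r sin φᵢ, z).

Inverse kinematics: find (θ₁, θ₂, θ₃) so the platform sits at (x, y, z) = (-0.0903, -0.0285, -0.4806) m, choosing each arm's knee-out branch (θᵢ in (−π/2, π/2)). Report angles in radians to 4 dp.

φ1=0.0° → target in arm frame (-0.0903, -0.0285)
  e−x'=0.2503;  (l²−L²−(e−x')²−y'²−z²)/2L = -0.3298
  γ=atan2(-0.4806,0.2503)=-1.0906;  ψ=arccos(-0.6087)=2.2252;  θ1=γ+ψ≈1.1346
arm 2 (φ=120.0°): x'=0.0205, y'=0.0925
  e−x'=0.1395;  (l²−L²−(e−x')²−y'²−z²)/2L = -0.2412
  √(A²+B²)=0.5004;  θ2 = -1.2882+2.0738 ≈ 0.7855
arm 3 (φ=240.0°): x'=0.0698, y'=-0.0640
  e−x'=0.0902;  (l²−L²−(e−x')²−y'²−z²)/2L = -0.2017
  θ3 = atan2(B,A) + arccos(C/0.4890) = 0.6107

θ₁ = 1.1346, θ₂ = 0.7855, θ₃ = 0.6107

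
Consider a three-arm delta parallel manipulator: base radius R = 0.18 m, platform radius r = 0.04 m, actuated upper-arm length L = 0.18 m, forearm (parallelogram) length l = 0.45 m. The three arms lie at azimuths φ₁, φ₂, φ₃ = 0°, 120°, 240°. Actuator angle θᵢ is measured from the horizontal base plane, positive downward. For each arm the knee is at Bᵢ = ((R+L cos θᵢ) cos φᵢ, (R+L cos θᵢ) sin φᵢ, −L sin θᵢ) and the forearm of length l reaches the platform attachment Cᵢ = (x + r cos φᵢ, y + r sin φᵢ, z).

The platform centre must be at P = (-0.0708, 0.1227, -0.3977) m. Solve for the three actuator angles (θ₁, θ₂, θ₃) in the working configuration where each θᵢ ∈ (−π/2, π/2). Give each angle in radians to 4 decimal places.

θ₁ = 0.7853, θ₂ = -0.0876, θ₃ = 0.7855

φ1=0.0° → target in arm frame (-0.0708, 0.1227)
  A=0.2108, B=-0.3977, C=(l²−L²−A²−y'²−z²)/(2L)=-0.1321
  θ1 = atan2(B,A) + arccos(C/0.4501) = 0.7853
rotate P by −φ2: (0.1417, 0.0000, -0.3977)
  e−x'=-0.0017;  (l²−L²−(e−x')²−y'²−z²)/2L = 0.0331
  θ2 = atan2(B,A) + arccos(C/0.3977) = -0.0876
rotate P by −φ3: (-0.0709, -0.1227, -0.3977)
  A=0.2109, B=-0.3977, C=(l²−L²−A²−y'²−z²)/(2L)=-0.1322
  √(A²+B²)=0.4501;  θ3 = -1.0833+1.8688 ≈ 0.7855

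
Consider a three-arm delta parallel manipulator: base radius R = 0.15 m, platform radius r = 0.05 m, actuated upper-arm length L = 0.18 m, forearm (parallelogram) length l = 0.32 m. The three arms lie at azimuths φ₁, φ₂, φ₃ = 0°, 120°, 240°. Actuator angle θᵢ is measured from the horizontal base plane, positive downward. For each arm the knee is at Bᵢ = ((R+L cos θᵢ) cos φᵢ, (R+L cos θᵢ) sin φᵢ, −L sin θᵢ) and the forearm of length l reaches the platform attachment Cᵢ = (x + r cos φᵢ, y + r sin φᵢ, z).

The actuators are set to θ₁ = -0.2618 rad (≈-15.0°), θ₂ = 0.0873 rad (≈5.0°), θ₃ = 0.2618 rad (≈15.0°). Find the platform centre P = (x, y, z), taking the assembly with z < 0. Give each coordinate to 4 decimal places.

arm 1 at φ=0.0°: e+L cos θ1 = 0.2739;  S1 = (0.2739, 0.0000, 0.0466)
φ2=120.0°: virtual centre (-0.1397, 0.2419, -0.0157), radius l
arm 3 at φ=240.0°: e+L cos θ3 = 0.2739;  S3 = (-0.1369, -0.2372, -0.0466)
subtract pairs → two planes through P
[-0.8270 0.4838 -0.1246]·P = 0.0011;  [-0.8216 -0.4744 -0.1864]·P = 0.0000
det = 0.7898;  x = -0.0007+-0.1890z,  y = 0.0011+-0.0656z
quadratic in z: (1.0400)z²+(0.0104)z+(-0.0249)=0, √Δ=0.3218 → z ∈ {-0.1597, 0.1497}; z = -0.1597 (taking z<0)
x = 0.0295, y = 0.0116

(0.0295, 0.0116, -0.1597)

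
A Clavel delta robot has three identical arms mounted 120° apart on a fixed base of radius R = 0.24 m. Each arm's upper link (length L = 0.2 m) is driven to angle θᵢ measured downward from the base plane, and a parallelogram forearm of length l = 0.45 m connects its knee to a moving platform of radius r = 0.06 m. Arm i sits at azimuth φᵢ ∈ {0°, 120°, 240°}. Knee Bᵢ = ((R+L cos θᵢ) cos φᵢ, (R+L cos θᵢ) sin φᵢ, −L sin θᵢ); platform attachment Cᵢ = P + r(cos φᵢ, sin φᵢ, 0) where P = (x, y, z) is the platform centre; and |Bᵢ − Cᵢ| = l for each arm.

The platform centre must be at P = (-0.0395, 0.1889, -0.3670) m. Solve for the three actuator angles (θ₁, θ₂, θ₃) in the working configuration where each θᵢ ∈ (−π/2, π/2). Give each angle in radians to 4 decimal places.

rotate P by −φ1: (-0.0395, 0.1889, -0.3670)
  A cos θ + B sin θ = C:  0.2195·cos θ + -0.3670·sin θ = -0.1401
  θ1 = atan2(B,A) + arccos(C/0.4276) = 0.8729
φ2=120.0° → target in arm frame (0.1833, -0.0602)
  e−x'=-0.0033;  (l²−L²−(e−x')²−y'²−z²)/2L = 0.0604
  θ2 = atan2(B,A) + arccos(C/0.3670) = -0.1745
arm 3 (φ=240.0°): x'=-0.1438, y'=-0.1287
  A=0.3238, B=-0.3670, C=(l²−L²−A²−y'²−z²)/(2L)=-0.2340
  γ=atan2(-0.3670,0.3238)=-0.8478;  ψ=arccos(-0.4782)=2.0694;  θ3=γ+ψ≈1.2216

θ₁ = 0.8729, θ₂ = -0.1745, θ₃ = 1.2216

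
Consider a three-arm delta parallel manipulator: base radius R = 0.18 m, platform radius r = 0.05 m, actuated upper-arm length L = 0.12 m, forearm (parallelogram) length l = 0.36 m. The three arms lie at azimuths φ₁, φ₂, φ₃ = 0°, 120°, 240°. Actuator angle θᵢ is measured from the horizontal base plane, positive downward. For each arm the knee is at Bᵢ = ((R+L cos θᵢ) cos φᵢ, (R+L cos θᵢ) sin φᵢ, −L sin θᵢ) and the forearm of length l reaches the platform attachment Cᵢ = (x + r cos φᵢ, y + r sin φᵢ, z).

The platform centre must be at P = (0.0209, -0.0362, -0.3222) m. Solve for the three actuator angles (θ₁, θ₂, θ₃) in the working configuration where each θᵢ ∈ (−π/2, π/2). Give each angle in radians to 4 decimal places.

θ₁ = 0.3489, θ₂ = 0.6982, θ₃ = 0.3489

arm 1 (φ=0.0°): x'=0.0209, y'=-0.0362
  A cos θ + B sin θ = C:  0.1091·cos θ + -0.3222·sin θ = -0.0076
  θ1 = atan2(B,A) + arccos(C/0.3402) = 0.3489
φ2=120.0° → target in arm frame (-0.0418, 0.0000)
  e−x'=0.1718;  (l²−L²−(e−x')²−y'²−z²)/2L = -0.0755
  √(A²+B²)=0.3651;  θ2 = -1.0809+1.7792 ≈ 0.6982
arm 3 (φ=240.0°): x'=0.0209, y'=0.0362
  e−x'=0.1091;  (l²−L²−(e−x')²−y'²−z²)/2L = -0.0076
  √(A²+B²)=0.3402;  θ3 = -1.2443+1.5932 ≈ 0.3489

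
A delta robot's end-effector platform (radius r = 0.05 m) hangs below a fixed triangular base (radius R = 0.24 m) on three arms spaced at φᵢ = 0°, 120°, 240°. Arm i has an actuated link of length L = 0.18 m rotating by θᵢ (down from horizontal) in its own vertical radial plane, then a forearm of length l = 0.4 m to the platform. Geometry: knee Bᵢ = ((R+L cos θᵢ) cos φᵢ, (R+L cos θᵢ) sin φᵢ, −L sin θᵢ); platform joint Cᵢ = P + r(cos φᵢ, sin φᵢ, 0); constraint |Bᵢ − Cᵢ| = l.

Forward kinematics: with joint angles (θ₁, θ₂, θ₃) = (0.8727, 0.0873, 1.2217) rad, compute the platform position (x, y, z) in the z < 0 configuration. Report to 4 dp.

O1 = (0.3057·cos0.0°, 0.3057·sin0.0°, -0.1379) = (0.3057, 0.0000, -0.1379)
φ2=120.0°: virtual centre (-0.1847, 0.3198, -0.0157), radius l
φ3=240.0°: virtual centre (-0.1258, -0.2179, -0.1691), radius l
|O₂|²−|O₁|² = 0.0242;  |O₃|²−|O₁|² = -0.0206
plane₁₂: -0.9807x+0.6397y+0.2444z = 0.0242
det = 0.9793;  x = 0.0027+0.0679z,  y = 0.0419+-0.2779z
sphere 1 gives Az²+Bz+C=0 with A=1.0819, B=0.2113, C=-0.0474;  B²−4AC=0.2498;  roots -0.3287, 0.1333;  negative root z = -0.3287
x = -0.0196, y = 0.1333

(-0.0196, 0.1333, -0.3287)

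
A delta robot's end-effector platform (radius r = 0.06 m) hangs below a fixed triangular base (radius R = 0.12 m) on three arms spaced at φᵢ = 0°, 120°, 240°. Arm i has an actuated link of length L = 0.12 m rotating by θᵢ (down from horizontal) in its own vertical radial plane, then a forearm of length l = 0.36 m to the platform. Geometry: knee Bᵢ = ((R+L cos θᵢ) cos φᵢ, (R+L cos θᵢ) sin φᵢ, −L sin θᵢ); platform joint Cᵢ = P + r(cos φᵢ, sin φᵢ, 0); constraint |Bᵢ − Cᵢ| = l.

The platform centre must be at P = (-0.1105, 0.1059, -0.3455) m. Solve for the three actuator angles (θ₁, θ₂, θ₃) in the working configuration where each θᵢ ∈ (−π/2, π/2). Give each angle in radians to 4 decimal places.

arm 1 (φ=0.0°): x'=-0.1105, y'=0.1059
  e−x'=0.1705;  (l²−L²−(e−x')²−y'²−z²)/2L = -0.1852
  √(A²+B²)=0.3853;  θ1 = -1.1124+2.0723 ≈ 0.9600
arm 2 (φ=120.0°): x'=0.1470, y'=0.0427
  e−x'=-0.0870;  (l²−L²−(e−x')²−y'²−z²)/2L = -0.0565
  θ2 = atan2(B,A) + arccos(C/0.3563) = -0.0873
φ3=240.0° → target in arm frame (-0.0365, -0.1486)
  e−x'=0.0965;  (l²−L²−(e−x')²−y'²−z²)/2L = -0.1482
  γ=atan2(-0.3455,0.0965)=-1.2985;  ψ=arccos(-0.4132)=1.9967;  θ3=γ+ψ≈0.6982

θ₁ = 0.9600, θ₂ = -0.0873, θ₃ = 0.6982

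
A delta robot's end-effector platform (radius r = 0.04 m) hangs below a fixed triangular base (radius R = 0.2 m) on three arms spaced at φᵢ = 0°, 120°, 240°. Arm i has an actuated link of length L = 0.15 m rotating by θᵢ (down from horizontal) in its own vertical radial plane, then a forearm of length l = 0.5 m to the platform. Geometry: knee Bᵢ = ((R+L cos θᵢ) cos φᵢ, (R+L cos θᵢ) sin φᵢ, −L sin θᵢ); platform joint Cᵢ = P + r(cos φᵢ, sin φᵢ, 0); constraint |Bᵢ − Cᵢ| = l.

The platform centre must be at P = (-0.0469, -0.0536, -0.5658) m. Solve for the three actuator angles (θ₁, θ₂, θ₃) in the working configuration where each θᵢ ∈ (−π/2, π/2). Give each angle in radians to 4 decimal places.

θ₁ = 1.2220, θ₂ = 1.1346, θ₃ = 0.7857

rotate P by −φ1: (-0.0469, -0.0536, -0.5658)
  A cos θ + B sin θ = C:  0.2069·cos θ + -0.5658·sin θ = -0.4610
  γ=atan2(-0.5658,0.2069)=-1.2202;  ψ=arccos(-0.7653)=2.4423;  θ1=γ+ψ≈1.2220
arm 2 (φ=120.0°): x'=-0.0230, y'=0.0674
  A cos θ + B sin θ = C:  0.1830·cos θ + -0.5658·sin θ = -0.4355
  γ=atan2(-0.5658,0.1830)=-1.2580;  ψ=arccos(-0.7324)=2.3926;  θ2=γ+ψ≈1.1346
rotate P by −φ3: (0.0699, -0.0138, -0.5658)
  A=0.0901, B=-0.5658, C=(l²−L²−A²−y'²−z²)/(2L)=-0.3365
  γ=atan2(-0.5658,0.0901)=-1.4128;  ψ=arccos(-0.5873)=2.1985;  θ3=γ+ψ≈0.7857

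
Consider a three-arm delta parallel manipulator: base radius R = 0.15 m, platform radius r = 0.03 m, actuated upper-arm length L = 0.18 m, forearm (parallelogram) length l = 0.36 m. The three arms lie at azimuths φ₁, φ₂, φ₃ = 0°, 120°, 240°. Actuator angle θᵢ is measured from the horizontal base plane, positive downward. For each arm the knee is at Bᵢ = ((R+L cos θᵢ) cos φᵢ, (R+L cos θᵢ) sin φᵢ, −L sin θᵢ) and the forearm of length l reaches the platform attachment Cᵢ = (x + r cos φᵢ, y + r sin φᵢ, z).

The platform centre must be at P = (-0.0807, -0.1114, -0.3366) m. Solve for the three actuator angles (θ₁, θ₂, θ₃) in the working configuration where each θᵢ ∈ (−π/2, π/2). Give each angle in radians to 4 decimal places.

arm 1 (φ=0.0°): x'=-0.0807, y'=-0.1114
  A=0.2007, B=-0.3366, C=(l²−L²−A²−y'²−z²)/(2L)=-0.1911
  γ=atan2(-0.3366,0.2007)=-1.0331;  ψ=arccos(-0.4876)=2.0801;  θ1=γ+ψ≈1.0470
φ2=120.0° → target in arm frame (-0.0561, 0.1256)
  A=0.1761, B=-0.3366, C=(l²−L²−A²−y'²−z²)/(2L)=-0.1747
  θ2 = atan2(B,A) + arccos(C/0.3799) = 0.9599
rotate P by −φ3: (0.1368, -0.0142, -0.3366)
  A cos θ + B sin θ = C:  -0.0168·cos θ + -0.3366·sin θ = -0.0461
  √(A²+B²)=0.3370;  θ3 = -1.6207+1.7079 ≈ 0.0872

θ₁ = 1.0470, θ₂ = 0.9599, θ₃ = 0.0872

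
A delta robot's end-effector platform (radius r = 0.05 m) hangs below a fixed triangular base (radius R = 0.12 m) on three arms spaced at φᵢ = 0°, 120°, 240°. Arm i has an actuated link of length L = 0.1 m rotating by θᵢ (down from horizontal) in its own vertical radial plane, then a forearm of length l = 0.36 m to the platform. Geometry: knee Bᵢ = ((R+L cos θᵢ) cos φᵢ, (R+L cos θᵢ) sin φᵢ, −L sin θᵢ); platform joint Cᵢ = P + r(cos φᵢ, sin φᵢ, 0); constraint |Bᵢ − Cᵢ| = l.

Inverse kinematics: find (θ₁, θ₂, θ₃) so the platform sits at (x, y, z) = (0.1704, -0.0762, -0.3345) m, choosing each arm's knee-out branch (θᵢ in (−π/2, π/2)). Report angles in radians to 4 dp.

θ₁ = -0.1743, θ₂ = 1.3095, θ₃ = 0.7859

arm 1 (φ=0.0°): x'=0.1704, y'=-0.0762
  A=-0.1004, B=-0.3345, C=(l²−L²−A²−y'²−z²)/(2L)=-0.0409
  γ=atan2(-0.3345,-0.1004)=-1.8624;  ψ=arccos(-0.1171)=1.6881;  θ1=γ+ψ≈-0.1743
arm 2 (φ=120.0°): x'=-0.1512, y'=-0.1095
  e−x'=0.2212;  (l²−L²−(e−x')²−y'²−z²)/2L = -0.2660
  θ2 = atan2(B,A) + arccos(C/0.4010) = 1.3095
rotate P by −φ3: (-0.0192, 0.1857, -0.3345)
  A=0.0892, B=-0.3345, C=(l²−L²−A²−y'²−z²)/(2L)=-0.1736
  γ=atan2(-0.3345,0.0892)=-1.3102;  ψ=arccos(-0.5015)=2.0961;  θ3=γ+ψ≈0.7859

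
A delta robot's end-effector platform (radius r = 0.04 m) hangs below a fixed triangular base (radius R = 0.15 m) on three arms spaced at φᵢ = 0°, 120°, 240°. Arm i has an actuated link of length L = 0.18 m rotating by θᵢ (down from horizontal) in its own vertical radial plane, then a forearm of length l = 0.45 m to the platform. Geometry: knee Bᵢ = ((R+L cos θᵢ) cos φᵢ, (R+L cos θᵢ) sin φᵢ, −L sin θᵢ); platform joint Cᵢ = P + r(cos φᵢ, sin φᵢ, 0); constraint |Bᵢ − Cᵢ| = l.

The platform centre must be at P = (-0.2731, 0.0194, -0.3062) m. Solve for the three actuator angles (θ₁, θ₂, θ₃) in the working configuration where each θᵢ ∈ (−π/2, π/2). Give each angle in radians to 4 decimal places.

φ1=0.0° → target in arm frame (-0.2731, 0.0194)
  A=0.3831, B=-0.3062, C=(l²−L²−A²−y'²−z²)/(2L)=-0.1967
  θ1 = atan2(B,A) + arccos(C/0.4904) = 1.3091
rotate P by −φ2: (0.1534, 0.2268, -0.3062)
  A cos θ + B sin θ = C:  -0.0434·cos θ + -0.3062·sin θ = 0.0639
  √(A²+B²)=0.3093;  θ2 = -1.7114+1.3625 ≈ -0.3489
arm 3 (φ=240.0°): x'=0.1197, y'=-0.2462
  A=-0.0097, B=-0.3062, C=(l²−L²−A²−y'²−z²)/(2L)=0.0434
  θ3 = atan2(B,A) + arccos(C/0.3064) = -0.1740

θ₁ = 1.3091, θ₂ = -0.3489, θ₃ = -0.1740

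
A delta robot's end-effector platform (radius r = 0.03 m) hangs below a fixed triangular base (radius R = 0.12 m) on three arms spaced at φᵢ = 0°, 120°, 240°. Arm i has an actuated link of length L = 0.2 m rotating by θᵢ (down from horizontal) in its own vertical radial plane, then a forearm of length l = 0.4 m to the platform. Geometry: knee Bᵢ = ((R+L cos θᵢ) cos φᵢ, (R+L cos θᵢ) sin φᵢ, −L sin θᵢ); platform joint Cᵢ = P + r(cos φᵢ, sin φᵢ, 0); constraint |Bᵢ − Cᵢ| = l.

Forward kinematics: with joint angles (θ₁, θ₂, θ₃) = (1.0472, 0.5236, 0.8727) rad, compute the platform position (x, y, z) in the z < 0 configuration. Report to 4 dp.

O1 = (0.1900·cos0.0°, 0.1900·sin0.0°, -0.1732) = (0.1900, 0.0000, -0.1732)
arm 2 at φ=120.0°: ρ2 = 0.2632;  O2 = (-0.1316, 0.2279, -0.1000)
O3 = (0.2186·cos240.0°, 0.2186·sin240.0°, -0.1532) = (-0.1093, -0.1893, -0.1532)
subtract pairs → two planes through P
plane₁₂: -0.6432x+0.4559y+0.1464z = 0.0132
Cramer: x(z) = -0.0142+0.1426z;  y(z) = 0.0089-0.1199z
quadratic in z: (1.0347)z²+(0.2860)z+(-0.0882)=0, √Δ=0.6686 → z ∈ {-0.4613, 0.1848}; z = -0.4613 (taking z<0)
x = -0.0800, y = 0.0642

(-0.0800, 0.0642, -0.4613)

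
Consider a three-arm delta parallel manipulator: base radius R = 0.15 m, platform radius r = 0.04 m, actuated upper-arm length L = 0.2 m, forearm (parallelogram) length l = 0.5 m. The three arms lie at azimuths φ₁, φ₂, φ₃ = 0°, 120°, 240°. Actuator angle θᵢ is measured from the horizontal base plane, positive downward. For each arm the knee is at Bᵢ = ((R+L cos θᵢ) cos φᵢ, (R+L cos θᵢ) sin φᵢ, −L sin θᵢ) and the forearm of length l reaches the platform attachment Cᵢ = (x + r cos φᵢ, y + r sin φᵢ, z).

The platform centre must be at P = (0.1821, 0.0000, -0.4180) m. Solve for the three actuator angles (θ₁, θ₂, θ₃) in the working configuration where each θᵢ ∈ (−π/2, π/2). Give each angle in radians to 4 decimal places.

θ₁ = -0.3490, θ₂ = 0.6108, θ₃ = 0.6108

φ1=0.0° → target in arm frame (0.1821, 0.0000)
  A cos θ + B sin θ = C:  -0.0721·cos θ + -0.4180·sin θ = 0.0752
  √(A²+B²)=0.4242;  θ1 = -1.7416+1.3926 ≈ -0.3490
arm 2 (φ=120.0°): x'=-0.0910, y'=-0.1577
  A=0.2010, B=-0.4180, C=(l²−L²−A²−y'²−z²)/(2L)=-0.0750
  θ2 = atan2(B,A) + arccos(C/0.4638) = 0.6108
arm 3 (φ=240.0°): x'=-0.0911, y'=0.1577
  A cos θ + B sin θ = C:  0.2011·cos θ + -0.4180·sin θ = -0.0750
  γ=atan2(-0.4180,0.2011)=-1.1225;  ψ=arccos(-0.1618)=1.7333;  θ3=γ+ψ≈0.6108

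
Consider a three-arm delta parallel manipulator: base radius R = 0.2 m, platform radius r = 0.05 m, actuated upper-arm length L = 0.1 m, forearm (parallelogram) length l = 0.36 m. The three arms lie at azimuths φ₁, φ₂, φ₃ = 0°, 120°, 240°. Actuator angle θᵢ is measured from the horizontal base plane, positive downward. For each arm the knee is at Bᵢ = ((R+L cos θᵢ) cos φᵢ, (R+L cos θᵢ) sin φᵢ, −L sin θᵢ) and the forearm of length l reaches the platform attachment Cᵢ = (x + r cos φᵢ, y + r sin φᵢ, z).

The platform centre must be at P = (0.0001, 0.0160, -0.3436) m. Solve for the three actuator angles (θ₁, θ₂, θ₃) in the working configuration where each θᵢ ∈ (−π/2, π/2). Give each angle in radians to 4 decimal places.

θ₁ = 0.6979, θ₂ = 0.6105, θ₃ = 0.7851

rotate P by −φ1: (0.0001, 0.0160, -0.3436)
  e−x'=0.1499;  (l²−L²−(e−x')²−y'²−z²)/2L = -0.1059
  θ1 = atan2(B,A) + arccos(C/0.3749) = 0.6979
rotate P by −φ2: (0.0138, -0.0081, -0.3436)
  e−x'=0.1362;  (l²−L²−(e−x')²−y'²−z²)/2L = -0.0854
  γ=atan2(-0.3436,0.1362)=-1.1934;  ψ=arccos(-0.2310)=1.8039;  θ2=γ+ψ≈0.6105
arm 3 (φ=240.0°): x'=-0.0139, y'=-0.0079
  A cos θ + B sin θ = C:  0.1639·cos θ + -0.3436·sin θ = -0.1269
  γ=atan2(-0.3436,0.1639)=-1.1257;  ψ=arccos(-0.3335)=1.9108;  θ3=γ+ψ≈0.7851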